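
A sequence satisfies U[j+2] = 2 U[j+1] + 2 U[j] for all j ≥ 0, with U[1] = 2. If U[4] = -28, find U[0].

-5

Let U[0] = x.
U[2] = 4 + 2x
U[3] = 12 + 4x
U[4] = 32 + 12x
So 32 + 12x = -28, giving x = -5.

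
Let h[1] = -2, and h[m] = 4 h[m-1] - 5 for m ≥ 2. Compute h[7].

-15017

h[2] = 4·(-2) - 5 = -13
h[3] = 4·(-13) - 5 = -57
h[4] = 4·(-57) - 5 = -233
h[5] = 4·(-233) - 5 = -937
h[6] = 4·(-937) - 5 = -3753
h[7] = 4·(-3753) - 5 = -15017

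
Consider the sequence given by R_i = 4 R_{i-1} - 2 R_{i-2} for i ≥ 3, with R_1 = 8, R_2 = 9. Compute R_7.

2416

R_3 = 4·9 - 2·8 = 20
R_4 = 4·20 - 2·9 = 62
R_5 = 4·62 - 2·20 = 208
R_6 = 4·208 - 2·62 = 708
R_7 = 4·708 - 2·208 = 2416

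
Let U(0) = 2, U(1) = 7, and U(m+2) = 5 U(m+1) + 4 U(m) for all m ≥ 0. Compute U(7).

257043

U(2) = 5*7 + 4*2 = 43
U(3) = 5*43 + 4*7 = 243
U(4) = 5*243 + 4*43 = 1387
U(5) = 5*1387 + 4*243 = 7907
U(6) = 5*7907 + 4*1387 = 45083
U(7) = 5*45083 + 4*7907 = 257043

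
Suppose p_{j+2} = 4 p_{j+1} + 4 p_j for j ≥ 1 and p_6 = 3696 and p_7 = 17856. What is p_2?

Rearranging, p_{j-2} = (p_j - 4 p_{j-1}) / 4.
p_5 = (17856 - 4·3696) / 4 = 3072/4 = 768
p_4 = (3696 - 4·768) / 4 = 624/4 = 156
p_3 = (768 - 4·156) / 4 = 144/4 = 36
p_2 = (156 - 4·36) / 4 = 12/4 = 3

3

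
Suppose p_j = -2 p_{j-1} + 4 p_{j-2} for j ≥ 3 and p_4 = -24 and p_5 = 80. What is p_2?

-2

Rearranging, p_{j-2} = (p_j + 2 p_{j-1}) / 4.
p_3 = (80 + 2·(-24)) / 4 = 32/4 = 8
p_2 = (-24 + 2·8) / 4 = -8/4 = -2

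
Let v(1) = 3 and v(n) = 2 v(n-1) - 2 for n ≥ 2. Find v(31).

1073741826

The fixed point is -2/(1 - 2) = 2, so v(n) - 2 = 2(v(n-1) - 2).
Hence v(n) = 1·2^{n-1} + 2.
v(31) = 1·2^{30} + 2 = 1·1073741824 + 2 = 1073741826.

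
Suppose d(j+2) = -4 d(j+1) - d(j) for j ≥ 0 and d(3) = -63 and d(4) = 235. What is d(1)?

-5

Rearranging, d(j-2) = -(d(j) + 4 d(j-1)).
d(2) = -(235 + 4(-63)) = 17
d(1) = -(-63 + 4(17)) = -5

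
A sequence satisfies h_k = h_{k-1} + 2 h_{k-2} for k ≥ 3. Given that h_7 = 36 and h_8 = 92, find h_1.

-6

Rearranging, h_{k-2} = (h_k - h_{k-1}) / 2.
h_6 = (92 - 36) / 2 = 56/2 = 28
h_5 = (36 - 28) / 2 = 8/2 = 4
h_4 = (28 - 4) / 2 = 24/2 = 12
h_3 = (4 - 12) / 2 = -8/2 = -4
h_2 = (12 - (-4)) / 2 = 16/2 = 8
h_1 = (-4 - 8) / 2 = -12/2 = -6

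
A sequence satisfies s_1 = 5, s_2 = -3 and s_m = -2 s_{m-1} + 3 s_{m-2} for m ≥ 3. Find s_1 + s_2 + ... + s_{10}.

-29494

s_3 = -2(-3) + 3(5) = 21
s_4 = -2(21) + 3(-3) = -51
s_5 = -2(-51) + 3(21) = 165
s_6 = -2(165) + 3(-51) = -483
s_7 = -2(-483) + 3(165) = 1461
s_8 = -2(1461) + 3(-483) = -4371
s_9 = -2(-4371) + 3(1461) = 13125
s_{10} = -2(13125) + 3(-4371) = -39363
Sum = 5 + (-3) + 21 + (-51) + 165 + (-483) + 1461 + (-4371) + 13125 + (-39363) = -29494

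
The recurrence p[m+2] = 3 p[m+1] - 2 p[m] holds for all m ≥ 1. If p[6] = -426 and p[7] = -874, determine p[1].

8

Rearranging, p[m-2] = (p[m] - 3 p[m-1]) / -2.
p[5] = (-874 - 3·(-426)) / -2 = 404/-2 = -202
p[4] = (-426 - 3·(-202)) / -2 = 180/-2 = -90
p[3] = (-202 - 3·(-90)) / -2 = 68/-2 = -34
p[2] = (-90 - 3·(-34)) / -2 = 12/-2 = -6
p[1] = (-34 - 3·(-6)) / -2 = -16/-2 = 8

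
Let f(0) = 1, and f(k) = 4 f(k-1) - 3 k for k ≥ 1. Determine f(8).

-21836

f(1) = 4·1 - 3 = 1
f(2) = 4·1 - 6 = -2
f(3) = 4·(-2) - 9 = -17
f(4) = 4·(-17) - 12 = -80
f(5) = 4·(-80) - 15 = -335
f(6) = 4·(-335) - 18 = -1358
f(7) = 4·(-1358) - 21 = -5453
f(8) = 4·(-5453) - 24 = -21836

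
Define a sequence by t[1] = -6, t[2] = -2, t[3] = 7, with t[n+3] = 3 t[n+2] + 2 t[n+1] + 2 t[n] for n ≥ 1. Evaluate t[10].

17959

t[4] = 3·7 + 2·(-2) + 2·(-6) = 5
t[5] = 3·5 + 2·7 + 2·(-2) = 25
t[6] = 3·25 + 2·5 + 2·7 = 99
t[7] = 3·99 + 2·25 + 2·5 = 357
t[8] = 3·357 + 2·99 + 2·25 = 1319
t[9] = 3·1319 + 2·357 + 2·99 = 4869
t[10] = 3·4869 + 2·1319 + 2·357 = 17959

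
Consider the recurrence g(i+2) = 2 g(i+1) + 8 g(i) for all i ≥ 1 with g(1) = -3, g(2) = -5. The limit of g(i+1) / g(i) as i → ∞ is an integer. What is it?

4

The characteristic equation is r^2 - 2r - 8 = 0, which factors as (r - 4)(r + 2) = 0.
So the roots are 4 and -2. Since |4| > |-2| and the coefficient of 4^i is non-zero, the ratio tends to 4.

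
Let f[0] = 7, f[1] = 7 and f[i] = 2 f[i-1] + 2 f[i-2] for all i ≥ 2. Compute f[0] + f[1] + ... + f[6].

2296

f[2] = 2·7 + 2·7 = 28
f[3] = 2·28 + 2·7 = 70
f[4] = 2·70 + 2·28 = 196
f[5] = 2·196 + 2·70 = 532
f[6] = 2·532 + 2·196 = 1456
Sum = 7 + 7 + 28 + 70 + 196 + 532 + 1456 = 2296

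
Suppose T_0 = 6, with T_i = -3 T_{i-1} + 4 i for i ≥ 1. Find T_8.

34454

T_1 = -3·6 + 4 = -14
T_2 = -3·(-14) + 8 = 50
T_3 = -3·50 + 12 = -138
T_4 = -3·(-138) + 16 = 430
T_5 = -3·430 + 20 = -1270
T_6 = -3·(-1270) + 24 = 3834
T_7 = -3·3834 + 28 = -11474
T_8 = -3·(-11474) + 32 = 34454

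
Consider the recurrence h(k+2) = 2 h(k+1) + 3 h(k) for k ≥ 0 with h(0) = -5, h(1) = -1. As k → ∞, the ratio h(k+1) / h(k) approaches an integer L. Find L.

3

The characteristic equation is r^2 - 2r - 3 = 0, which factors as (r - 3)(r + 1) = 0.
So the roots are 3 and -1. Since |3| > |-1| and the coefficient of 3^k is non-zero, the ratio tends to 3.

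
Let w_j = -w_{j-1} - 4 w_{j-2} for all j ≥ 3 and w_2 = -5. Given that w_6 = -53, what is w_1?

Let w_1 = y.
w_3 = 5 - 4y
w_4 = 15 + 4y
w_5 = -35 + 12y
w_6 = -25 - 28y
So -25 - 28y = -53, giving y = 1.

1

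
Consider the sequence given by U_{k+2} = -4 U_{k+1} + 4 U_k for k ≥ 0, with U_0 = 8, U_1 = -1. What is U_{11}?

U_2 = -4(-1) + 4(8) = 36
U_3 = -4(36) + 4(-1) = -148
U_4 = -4(-148) + 4(36) = 736
U_5 = -4(736) + 4(-148) = -3536
U_6 = -4(-3536) + 4(736) = 17088
U_7 = -4(17088) + 4(-3536) = -82496
U_8 = -4(-82496) + 4(17088) = 398336
U_9 = -4(398336) + 4(-82496) = -1923328
U_{10} = -4(-1923328) + 4(398336) = 9286656
U_{11} = -4(9286656) + 4(-1923328) = -44839936

-44839936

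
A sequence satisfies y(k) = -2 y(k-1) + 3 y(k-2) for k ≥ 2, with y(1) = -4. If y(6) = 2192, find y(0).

Let y(0) = w.
y(2) = 8 + 3w
y(3) = -28 - 6w
y(4) = 80 + 21w
y(5) = -244 - 60w
y(6) = 728 + 183w
So 728 + 183w = 2192, giving w = 8.

8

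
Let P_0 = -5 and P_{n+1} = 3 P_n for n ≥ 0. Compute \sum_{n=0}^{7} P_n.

-16400

P_1 = 3*(-5) = -15
P_2 = 3*(-15) = -45
P_3 = 3*(-45) = -135
P_4 = 3*(-135) = -405
P_5 = 3*(-405) = -1215
P_6 = 3*(-1215) = -3645
P_7 = 3*(-3645) = -10935
Sum = (-5) + (-15) + (-45) + (-135) + (-405) + (-1215) + (-3645) + (-10935) = -16400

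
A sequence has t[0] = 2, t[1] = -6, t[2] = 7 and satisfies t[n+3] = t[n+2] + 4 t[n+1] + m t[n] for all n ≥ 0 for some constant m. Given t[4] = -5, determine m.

4

t[3] = -17 + 2m
t[4] = 11 - 4m
So 11 - 4m = -5, giving m = 4.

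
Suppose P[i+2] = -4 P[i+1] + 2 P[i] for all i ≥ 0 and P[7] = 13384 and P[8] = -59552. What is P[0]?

-2

Rearranging, P[i-2] = (P[i] + 4 P[i-1]) / 2.
P[6] = (-59552 + 4·13384) / 2 = -6016/2 = -3008
P[5] = (13384 + 4·(-3008)) / 2 = 1352/2 = 676
P[4] = (-3008 + 4·676) / 2 = -304/2 = -152
P[3] = (676 + 4·(-152)) / 2 = 68/2 = 34
P[2] = (-152 + 4·34) / 2 = -16/2 = -8
P[1] = (34 + 4·(-8)) / 2 = 2/2 = 1
P[0] = (-8 + 4·1) / 2 = -4/2 = -2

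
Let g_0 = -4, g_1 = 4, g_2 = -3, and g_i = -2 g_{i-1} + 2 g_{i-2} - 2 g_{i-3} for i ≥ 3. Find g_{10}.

-35640

g_3 = -2·(-3) + 2·4 - 2·(-4) = 22
g_4 = -2·22 + 2·(-3) - 2·4 = -58
g_5 = -2·(-58) + 2·22 - 2·(-3) = 166
g_6 = -2·166 + 2·(-58) - 2·22 = -492
g_7 = -2·(-492) + 2·166 - 2·(-58) = 1432
g_8 = -2·1432 + 2·(-492) - 2·166 = -4180
g_9 = -2·(-4180) + 2·1432 - 2·(-492) = 12208
g_{10} = -2·12208 + 2·(-4180) - 2·1432 = -35640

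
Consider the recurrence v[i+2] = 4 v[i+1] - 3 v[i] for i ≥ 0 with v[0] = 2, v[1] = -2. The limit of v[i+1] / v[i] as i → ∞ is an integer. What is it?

The characteristic equation is r^2 - 4r + 3 = 0, which factors as (r - 3)(r - 1) = 0.
So the roots are 3 and 1. Since |3| > |1| and the coefficient of 3^i is non-zero, the ratio tends to 3.

3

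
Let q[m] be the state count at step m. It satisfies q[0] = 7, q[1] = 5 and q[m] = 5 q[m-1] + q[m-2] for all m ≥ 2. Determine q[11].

q[2] = 5(5) + 7 = 32
q[3] = 5(32) + 5 = 165
q[4] = 5(165) + 32 = 857
q[5] = 5(857) + 165 = 4450
q[6] = 5(4450) + 857 = 23107
q[7] = 5(23107) + 4450 = 119985
q[8] = 5(119985) + 23107 = 623032
q[9] = 5(623032) + 119985 = 3235145
q[10] = 5(3235145) + 623032 = 16798757
q[11] = 5(16798757) + 3235145 = 87228930

87228930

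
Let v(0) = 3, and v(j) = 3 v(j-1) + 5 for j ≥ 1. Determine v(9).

108254

v(1) = 3*3 + 5 = 14
v(2) = 3*14 + 5 = 47
v(3) = 3*47 + 5 = 146
v(4) = 3*146 + 5 = 443
v(5) = 3*443 + 5 = 1334
v(6) = 3*1334 + 5 = 4007
v(7) = 3*4007 + 5 = 12026
v(8) = 3*12026 + 5 = 36083
v(9) = 3*36083 + 5 = 108254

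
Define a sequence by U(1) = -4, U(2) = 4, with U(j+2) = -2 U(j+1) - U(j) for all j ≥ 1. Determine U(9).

-4

U(3) = -2*4 - (-4) = -4
U(4) = -2*(-4) - 4 = 4
U(5) = -2*4 - (-4) = -4
U(6) = -2*(-4) - 4 = 4
U(7) = -2*4 - (-4) = -4
U(8) = -2*(-4) - 4 = 4
U(9) = -2*4 - (-4) = -4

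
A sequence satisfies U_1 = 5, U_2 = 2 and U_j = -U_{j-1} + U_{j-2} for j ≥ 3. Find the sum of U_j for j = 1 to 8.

U_3 = -2 + 5 = 3
U_4 = -3 + 2 = -1
U_5 = -(-1) + 3 = 4
U_6 = -4 + (-1) = -5
U_7 = -(-5) + 4 = 9
U_8 = -9 + (-5) = -14
Sum = 5 + 2 + 3 + (-1) + 4 + (-5) + 9 + (-14) = 3

3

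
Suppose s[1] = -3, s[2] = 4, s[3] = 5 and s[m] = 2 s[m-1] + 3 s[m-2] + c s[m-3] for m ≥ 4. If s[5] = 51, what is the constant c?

s[4] = 22 - 3c
s[5] = 59 - 2c
So 59 - 2c = 51, giving c = 4.

4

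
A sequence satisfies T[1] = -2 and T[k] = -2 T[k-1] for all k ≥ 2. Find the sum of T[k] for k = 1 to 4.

10

T[2] = -2(-2) = 4
T[3] = -2(4) = -8
T[4] = -2(-8) = 16
Sum = (-2) + 4 + (-8) + 16 = 10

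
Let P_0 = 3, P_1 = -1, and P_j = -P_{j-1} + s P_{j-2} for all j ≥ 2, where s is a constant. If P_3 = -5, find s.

1

P_2 = 1 + 3s
P_3 = -1 - 4s
So -1 - 4s = -5, giving s = 1.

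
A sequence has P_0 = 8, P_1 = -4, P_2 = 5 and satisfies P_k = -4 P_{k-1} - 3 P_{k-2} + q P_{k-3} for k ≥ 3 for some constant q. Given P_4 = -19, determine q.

P_3 = -8 + 8q
P_4 = 17 - 36q
So 17 - 36q = -19, giving q = 1.

1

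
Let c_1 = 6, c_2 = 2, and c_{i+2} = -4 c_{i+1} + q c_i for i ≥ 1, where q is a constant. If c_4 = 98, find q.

c_3 = -8 + 6q
c_4 = 32 - 22q
So 32 - 22q = 98, giving q = -3.

-3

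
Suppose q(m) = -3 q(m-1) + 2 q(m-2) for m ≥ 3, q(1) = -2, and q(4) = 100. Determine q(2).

Let q(2) = w.
q(3) = -4 - 3w
q(4) = 12 + 11w
So 12 + 11w = 100, giving w = 8.

8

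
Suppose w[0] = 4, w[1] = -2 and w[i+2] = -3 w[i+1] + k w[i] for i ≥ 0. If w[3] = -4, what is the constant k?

w[2] = 6 + 4k
w[3] = -18 - 14k
So -18 - 14k = -4, giving k = -1.

-1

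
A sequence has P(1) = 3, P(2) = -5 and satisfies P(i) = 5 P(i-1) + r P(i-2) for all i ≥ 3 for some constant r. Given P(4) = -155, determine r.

-3

P(3) = -25 + 3r
P(4) = -125 + 10r
So -125 + 10r = -155, giving r = -3.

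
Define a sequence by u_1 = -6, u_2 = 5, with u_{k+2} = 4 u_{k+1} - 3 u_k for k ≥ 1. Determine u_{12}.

u_3 = 4·5 - 3·(-6) = 38
u_4 = 4·38 - 3·5 = 137
u_5 = 4·137 - 3·38 = 434
u_6 = 4·434 - 3·137 = 1325
u_7 = 4·1325 - 3·434 = 3998
u_8 = 4·3998 - 3·1325 = 12017
u_9 = 4·12017 - 3·3998 = 36074
u_{10} = 4·36074 - 3·12017 = 108245
u_{11} = 4·108245 - 3·36074 = 324758
u_{12} = 4·324758 - 3·108245 = 974297

974297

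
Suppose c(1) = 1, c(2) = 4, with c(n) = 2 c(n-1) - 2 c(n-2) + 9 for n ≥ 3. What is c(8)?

c(3) = 2*4 - 2*1 + 9 = 15
c(4) = 2*15 - 2*4 + 9 = 31
c(5) = 2*31 - 2*15 + 9 = 41
c(6) = 2*41 - 2*31 + 9 = 29
c(7) = 2*29 - 2*41 + 9 = -15
c(8) = 2*(-15) - 2*29 + 9 = -79

-79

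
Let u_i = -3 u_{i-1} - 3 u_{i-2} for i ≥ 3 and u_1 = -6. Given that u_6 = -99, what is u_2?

Let u_2 = v.
u_3 = 18 - 3v
u_4 = -54 + 6v
u_5 = 108 - 9v
u_6 = -162 + 9v
So -162 + 9v = -99, giving v = 7.

7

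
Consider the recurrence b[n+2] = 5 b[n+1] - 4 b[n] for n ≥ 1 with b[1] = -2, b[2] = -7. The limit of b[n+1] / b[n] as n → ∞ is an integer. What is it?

4

The characteristic equation is r^2 - 5r + 4 = 0, which factors as (r - 4)(r - 1) = 0.
So the roots are 4 and 1. Since |4| > |1| and the coefficient of 4^n is non-zero, the ratio tends to 4.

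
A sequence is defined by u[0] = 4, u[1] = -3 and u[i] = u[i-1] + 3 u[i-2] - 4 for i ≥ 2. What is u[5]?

-25

u[2] = (-3) + 3·4 - 4 = 5
u[3] = 5 + 3·(-3) - 4 = -8
u[4] = (-8) + 3·5 - 4 = 3
u[5] = 3 + 3·(-8) - 4 = -25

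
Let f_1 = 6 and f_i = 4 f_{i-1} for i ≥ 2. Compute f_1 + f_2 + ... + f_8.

f_2 = 4·6 = 24
f_3 = 4·24 = 96
f_4 = 4·96 = 384
f_5 = 4·384 = 1536
f_6 = 4·1536 = 6144
f_7 = 4·6144 = 24576
f_8 = 4·24576 = 98304
Sum = 6 + 24 + 96 + 384 + 1536 + 6144 + 24576 + 98304 = 131070

131070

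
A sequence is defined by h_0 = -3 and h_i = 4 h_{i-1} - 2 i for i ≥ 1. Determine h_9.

h_1 = 4*(-3) - 2 = -14
h_2 = 4*(-14) - 4 = -60
h_3 = 4*(-60) - 6 = -246
h_4 = 4*(-246) - 8 = -992
h_5 = 4*(-992) - 10 = -3978
h_6 = 4*(-3978) - 12 = -15924
h_7 = 4*(-15924) - 14 = -63710
h_8 = 4*(-63710) - 16 = -254856
h_9 = 4*(-254856) - 18 = -1019442

-1019442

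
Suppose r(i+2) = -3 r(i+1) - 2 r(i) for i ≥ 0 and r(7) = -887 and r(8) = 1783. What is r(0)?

-2

Rearranging, r(i-2) = (r(i) + 3 r(i-1)) / -2.
r(6) = (1783 + 3*(-887)) / -2 = -878/-2 = 439
r(5) = (-887 + 3*439) / -2 = 430/-2 = -215
r(4) = (439 + 3*(-215)) / -2 = -206/-2 = 103
r(3) = (-215 + 3*103) / -2 = 94/-2 = -47
r(2) = (103 + 3*(-47)) / -2 = -38/-2 = 19
r(1) = (-47 + 3*19) / -2 = 10/-2 = -5
r(0) = (19 + 3*(-5)) / -2 = 4/-2 = -2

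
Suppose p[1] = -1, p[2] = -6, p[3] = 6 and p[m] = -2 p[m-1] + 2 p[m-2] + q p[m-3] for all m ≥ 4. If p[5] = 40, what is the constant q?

p[4] = -24 - q
p[5] = 60 - 4q
So 60 - 4q = 40, giving q = 5.

5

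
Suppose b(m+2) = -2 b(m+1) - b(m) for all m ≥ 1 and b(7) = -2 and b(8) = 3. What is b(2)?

-3

Rearranging, b(m-2) = -(b(m) + 2 b(m-1)).
b(6) = -(3 + 2·(-2)) = 1
b(5) = -(-2 + 2·1) = 0
b(4) = -(1 + 2·0) = -1
b(3) = -(0 + 2·(-1)) = 2
b(2) = -(-1 + 2·2) = -3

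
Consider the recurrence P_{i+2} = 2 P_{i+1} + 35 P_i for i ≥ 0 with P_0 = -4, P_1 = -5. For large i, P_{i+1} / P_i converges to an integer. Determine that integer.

7

The characteristic equation is r^2 - 2r - 35 = 0, which factors as (r - 7)(r + 5) = 0.
So the roots are 7 and -5. Since |7| > |-5| and the coefficient of 7^i is non-zero, the ratio tends to 7.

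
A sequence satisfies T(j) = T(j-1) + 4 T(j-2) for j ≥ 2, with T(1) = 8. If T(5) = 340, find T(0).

3

Let T(0) = y.
T(2) = 8 + 4y
T(3) = 40 + 4y
T(4) = 72 + 20y
T(5) = 232 + 36y
So 232 + 36y = 340, giving y = 3.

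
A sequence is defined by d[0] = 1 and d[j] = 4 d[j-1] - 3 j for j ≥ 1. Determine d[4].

d[1] = 4(1) - 3 = 1
d[2] = 4(1) - 6 = -2
d[3] = 4(-2) - 9 = -17
d[4] = 4(-17) - 12 = -80

-80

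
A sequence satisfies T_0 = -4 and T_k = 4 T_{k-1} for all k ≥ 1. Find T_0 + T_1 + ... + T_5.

-5460

T_1 = 4·(-4) = -16
T_2 = 4·(-16) = -64
T_3 = 4·(-64) = -256
T_4 = 4·(-256) = -1024
T_5 = 4·(-1024) = -4096
Sum = (-4) + (-16) + (-64) + (-256) + (-1024) + (-4096) = -5460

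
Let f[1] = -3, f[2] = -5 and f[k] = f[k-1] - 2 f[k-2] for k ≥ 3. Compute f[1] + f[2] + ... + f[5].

f[3] = (-5) - 2*(-3) = 1
f[4] = 1 - 2*(-5) = 11
f[5] = 11 - 2*1 = 9
Sum = (-3) + (-5) + 1 + 11 + 9 = 13

13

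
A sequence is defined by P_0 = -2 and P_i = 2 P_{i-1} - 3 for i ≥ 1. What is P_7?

-637

P_1 = 2*(-2) - 3 = -7
P_2 = 2*(-7) - 3 = -17
P_3 = 2*(-17) - 3 = -37
P_4 = 2*(-37) - 3 = -77
P_5 = 2*(-77) - 3 = -157
P_6 = 2*(-157) - 3 = -317
P_7 = 2*(-317) - 3 = -637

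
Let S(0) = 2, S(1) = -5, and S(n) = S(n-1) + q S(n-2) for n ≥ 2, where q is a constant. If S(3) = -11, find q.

S(2) = -5 + 2q
S(3) = -5 - 3q
So -5 - 3q = -11, giving q = 2.

2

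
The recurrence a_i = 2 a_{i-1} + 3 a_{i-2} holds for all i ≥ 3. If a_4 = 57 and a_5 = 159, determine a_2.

9

Rearranging, a_{i-2} = (a_i - 2 a_{i-1}) / 3.
a_3 = (159 - 2·57) / 3 = 45/3 = 15
a_2 = (57 - 2·15) / 3 = 27/3 = 9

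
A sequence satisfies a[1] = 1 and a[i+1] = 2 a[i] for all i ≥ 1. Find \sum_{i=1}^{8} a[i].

a[2] = 2*1 = 2
a[3] = 2*2 = 4
a[4] = 2*4 = 8
a[5] = 2*8 = 16
a[6] = 2*16 = 32
a[7] = 2*32 = 64
a[8] = 2*64 = 128
Sum = 1 + 2 + 4 + 8 + 16 + 32 + 64 + 128 = 255

255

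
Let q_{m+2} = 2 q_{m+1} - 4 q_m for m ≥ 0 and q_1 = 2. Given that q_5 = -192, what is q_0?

Let q_0 = x.
q_2 = 4 - 4x
q_3 = -8x
q_4 = -16
q_5 = -32 + 32x
So -32 + 32x = -192, giving x = -5.

-5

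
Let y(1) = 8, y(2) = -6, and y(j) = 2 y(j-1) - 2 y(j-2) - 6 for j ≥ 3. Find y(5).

y(3) = 2·(-6) - 2·8 - 6 = -34
y(4) = 2·(-34) - 2·(-6) - 6 = -62
y(5) = 2·(-62) - 2·(-34) - 6 = -62

-62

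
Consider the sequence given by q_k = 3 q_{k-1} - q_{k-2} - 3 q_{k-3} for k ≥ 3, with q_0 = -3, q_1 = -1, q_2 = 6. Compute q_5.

197

q_3 = 3·6 - (-1) - 3·(-3) = 28
q_4 = 3·28 - 6 - 3·(-1) = 81
q_5 = 3·81 - 28 - 3·6 = 197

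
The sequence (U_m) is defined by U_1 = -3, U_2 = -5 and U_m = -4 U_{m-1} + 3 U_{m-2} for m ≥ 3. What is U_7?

5819

U_3 = -4*(-5) + 3*(-3) = 11
U_4 = -4*11 + 3*(-5) = -59
U_5 = -4*(-59) + 3*11 = 269
U_6 = -4*269 + 3*(-59) = -1253
U_7 = -4*(-1253) + 3*269 = 5819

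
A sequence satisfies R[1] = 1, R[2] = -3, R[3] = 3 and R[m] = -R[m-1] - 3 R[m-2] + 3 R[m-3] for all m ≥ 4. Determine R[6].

9

R[4] = -3 - 3·(-3) + 3·1 = 9
R[5] = -9 - 3·3 + 3·(-3) = -27
R[6] = -(-27) - 3·9 + 3·3 = 9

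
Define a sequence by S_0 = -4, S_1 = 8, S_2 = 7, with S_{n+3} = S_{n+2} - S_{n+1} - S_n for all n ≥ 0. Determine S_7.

S_3 = 7 - 8 - (-4) = 3
S_4 = 3 - 7 - 8 = -12
S_5 = (-12) - 3 - 7 = -22
S_6 = (-22) - (-12) - 3 = -13
S_7 = (-13) - (-22) - (-12) = 21

21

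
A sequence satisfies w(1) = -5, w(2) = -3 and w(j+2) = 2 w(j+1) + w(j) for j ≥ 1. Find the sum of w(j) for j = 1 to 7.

-607

w(3) = 2·(-3) + (-5) = -11
w(4) = 2·(-11) + (-3) = -25
w(5) = 2·(-25) + (-11) = -61
w(6) = 2·(-61) + (-25) = -147
w(7) = 2·(-147) + (-61) = -355
Sum = (-5) + (-3) + (-11) + (-25) + (-61) + (-147) + (-355) = -607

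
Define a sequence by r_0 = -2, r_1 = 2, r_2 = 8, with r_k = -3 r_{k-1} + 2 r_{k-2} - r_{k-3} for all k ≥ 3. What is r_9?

-42868

r_3 = -3·8 + 2·2 - (-2) = -18
r_4 = -3·(-18) + 2·8 - 2 = 68
r_5 = -3·68 + 2·(-18) - 8 = -248
r_6 = -3·(-248) + 2·68 - (-18) = 898
r_7 = -3·898 + 2·(-248) - 68 = -3258
r_8 = -3·(-3258) + 2·898 - (-248) = 11818
r_9 = -3·11818 + 2·(-3258) - 898 = -42868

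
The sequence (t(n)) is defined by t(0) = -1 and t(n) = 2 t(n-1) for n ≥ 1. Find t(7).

t(1) = 2(-1) = -2
t(2) = 2(-2) = -4
t(3) = 2(-4) = -8
t(4) = 2(-8) = -16
t(5) = 2(-16) = -32
t(6) = 2(-32) = -64
t(7) = 2(-64) = -128

-128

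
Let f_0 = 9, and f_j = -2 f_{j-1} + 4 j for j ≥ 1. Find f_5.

f_1 = -2·9 + 4 = -14
f_2 = -2·(-14) + 8 = 36
f_3 = -2·36 + 12 = -60
f_4 = -2·(-60) + 16 = 136
f_5 = -2·136 + 20 = -252

-252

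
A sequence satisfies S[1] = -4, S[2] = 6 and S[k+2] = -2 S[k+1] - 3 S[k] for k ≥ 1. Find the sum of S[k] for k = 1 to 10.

S[3] = -2·6 - 3·(-4) = 0
S[4] = -2·0 - 3·6 = -18
S[5] = -2·(-18) - 3·0 = 36
S[6] = -2·36 - 3·(-18) = -18
S[7] = -2·(-18) - 3·36 = -72
S[8] = -2·(-72) - 3·(-18) = 198
S[9] = -2·198 - 3·(-72) = -180
S[10] = -2·(-180) - 3·198 = -234
Sum = (-4) + 6 + 0 + (-18) + 36 + (-18) + (-72) + 198 + (-180) + (-234) = -286

-286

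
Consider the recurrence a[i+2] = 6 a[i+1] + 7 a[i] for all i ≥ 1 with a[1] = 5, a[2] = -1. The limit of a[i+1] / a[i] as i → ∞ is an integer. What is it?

The characteristic equation is r^2 - 6r - 7 = 0, which factors as (r - 7)(r + 1) = 0.
So the roots are 7 and -1. Since |7| > |-1| and the coefficient of 7^i is non-zero, the ratio tends to 7.

7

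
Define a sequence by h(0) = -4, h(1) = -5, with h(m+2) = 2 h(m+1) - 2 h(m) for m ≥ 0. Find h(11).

h(2) = 2·(-5) - 2·(-4) = -2
h(3) = 2·(-2) - 2·(-5) = 6
h(4) = 2·6 - 2·(-2) = 16
h(5) = 2·16 - 2·6 = 20
h(6) = 2·20 - 2·16 = 8
h(7) = 2·8 - 2·20 = -24
h(8) = 2·(-24) - 2·8 = -64
h(9) = 2·(-64) - 2·(-24) = -80
h(10) = 2·(-80) - 2·(-64) = -32
h(11) = 2·(-32) - 2·(-80) = 96

96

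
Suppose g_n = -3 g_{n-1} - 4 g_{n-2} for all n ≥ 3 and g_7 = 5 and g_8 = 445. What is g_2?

5

Rearranging, g_{n-2} = (g_n + 3 g_{n-1}) / -4.
g_6 = (445 + 3*5) / -4 = 460/-4 = -115
g_5 = (5 + 3*(-115)) / -4 = -340/-4 = 85
g_4 = (-115 + 3*85) / -4 = 140/-4 = -35
g_3 = (85 + 3*(-35)) / -4 = -20/-4 = 5
g_2 = (-35 + 3*5) / -4 = -20/-4 = 5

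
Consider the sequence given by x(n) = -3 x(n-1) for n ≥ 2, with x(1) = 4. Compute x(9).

26244

x(2) = -3(4) = -12
x(3) = -3(-12) = 36
x(4) = -3(36) = -108
x(5) = -3(-108) = 324
x(6) = -3(324) = -972
x(7) = -3(-972) = 2916
x(8) = -3(2916) = -8748
x(9) = -3(-8748) = 26244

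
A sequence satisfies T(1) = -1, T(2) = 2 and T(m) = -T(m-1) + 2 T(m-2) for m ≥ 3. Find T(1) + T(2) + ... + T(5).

T(3) = -2 + 2*(-1) = -4
T(4) = -(-4) + 2*2 = 8
T(5) = -8 + 2*(-4) = -16
Sum = (-1) + 2 + (-4) + 8 + (-16) = -11

-11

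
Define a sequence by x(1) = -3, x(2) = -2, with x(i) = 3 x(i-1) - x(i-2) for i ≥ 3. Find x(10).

x(3) = 3(-2) - (-3) = -3
x(4) = 3(-3) - (-2) = -7
x(5) = 3(-7) - (-3) = -18
x(6) = 3(-18) - (-7) = -47
x(7) = 3(-47) - (-18) = -123
x(8) = 3(-123) - (-47) = -322
x(9) = 3(-322) - (-123) = -843
x(10) = 3(-843) - (-322) = -2207

-2207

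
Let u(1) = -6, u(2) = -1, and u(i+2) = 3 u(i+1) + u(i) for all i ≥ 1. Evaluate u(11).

u(3) = 3*(-1) + (-6) = -9
u(4) = 3*(-9) + (-1) = -28
u(5) = 3*(-28) + (-9) = -93
u(6) = 3*(-93) + (-28) = -307
u(7) = 3*(-307) + (-93) = -1014
u(8) = 3*(-1014) + (-307) = -3349
u(9) = 3*(-3349) + (-1014) = -11061
u(10) = 3*(-11061) + (-3349) = -36532
u(11) = 3*(-36532) + (-11061) = -120657

-120657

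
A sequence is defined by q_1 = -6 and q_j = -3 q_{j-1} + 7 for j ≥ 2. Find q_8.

16951

q_2 = -3*(-6) + 7 = 25
q_3 = -3*25 + 7 = -68
q_4 = -3*(-68) + 7 = 211
q_5 = -3*211 + 7 = -626
q_6 = -3*(-626) + 7 = 1885
q_7 = -3*1885 + 7 = -5648
q_8 = -3*(-5648) + 7 = 16951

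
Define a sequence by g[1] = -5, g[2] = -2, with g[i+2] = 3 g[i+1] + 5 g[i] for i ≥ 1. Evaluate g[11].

g[3] = 3*(-2) + 5*(-5) = -31
g[4] = 3*(-31) + 5*(-2) = -103
g[5] = 3*(-103) + 5*(-31) = -464
g[6] = 3*(-464) + 5*(-103) = -1907
g[7] = 3*(-1907) + 5*(-464) = -8041
g[8] = 3*(-8041) + 5*(-1907) = -33658
g[9] = 3*(-33658) + 5*(-8041) = -141179
g[10] = 3*(-141179) + 5*(-33658) = -591827
g[11] = 3*(-591827) + 5*(-141179) = -2481376

-2481376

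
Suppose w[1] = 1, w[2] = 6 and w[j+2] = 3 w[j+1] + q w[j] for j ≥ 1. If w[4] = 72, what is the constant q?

2

w[3] = 18 + q
w[4] = 54 + 9q
So 54 + 9q = 72, giving q = 2.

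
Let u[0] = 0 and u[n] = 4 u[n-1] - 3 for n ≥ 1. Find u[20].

The fixed point is -3/(1 - 4) = 1, so u[n] - 1 = 4(u[n-1] - 1).
Hence u[n] = -1·4^n + 1.
u[20] = -1·4^{20} + 1 = -1·1099511627776 + 1 = -1099511627775.

-1099511627775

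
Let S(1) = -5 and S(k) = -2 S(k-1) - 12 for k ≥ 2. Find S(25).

-16777220

The fixed point is -12/(1 + 2) = -4, so S(k) + 4 = -2(S(k-1) + 4).
Hence S(k) = -1·(-2)^{k-1} - 4.
S(25) = -1·(-2)^{24} - 4 = -1·16777216 - 4 = -16777220.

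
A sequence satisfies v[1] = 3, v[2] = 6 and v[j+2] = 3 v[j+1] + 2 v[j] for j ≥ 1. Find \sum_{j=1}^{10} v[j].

238941

v[3] = 3(6) + 2(3) = 24
v[4] = 3(24) + 2(6) = 84
v[5] = 3(84) + 2(24) = 300
v[6] = 3(300) + 2(84) = 1068
v[7] = 3(1068) + 2(300) = 3804
v[8] = 3(3804) + 2(1068) = 13548
v[9] = 3(13548) + 2(3804) = 48252
v[10] = 3(48252) + 2(13548) = 171852
Sum = 3 + 6 + 24 + 84 + 300 + 1068 + 3804 + 13548 + 48252 + 171852 = 238941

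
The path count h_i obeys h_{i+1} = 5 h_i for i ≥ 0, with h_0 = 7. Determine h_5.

h_1 = 5(7) = 35
h_2 = 5(35) = 175
h_3 = 5(175) = 875
h_4 = 5(875) = 4375
h_5 = 5(4375) = 21875

21875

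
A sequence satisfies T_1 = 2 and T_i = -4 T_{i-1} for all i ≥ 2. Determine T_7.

T_2 = -4(2) = -8
T_3 = -4(-8) = 32
T_4 = -4(32) = -128
T_5 = -4(-128) = 512
T_6 = -4(512) = -2048
T_7 = -4(-2048) = 8192

8192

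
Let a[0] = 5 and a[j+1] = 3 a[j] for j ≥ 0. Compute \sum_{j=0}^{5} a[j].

1820

a[1] = 3*5 = 15
a[2] = 3*15 = 45
a[3] = 3*45 = 135
a[4] = 3*135 = 405
a[5] = 3*405 = 1215
Sum = 5 + 15 + 45 + 135 + 405 + 1215 = 1820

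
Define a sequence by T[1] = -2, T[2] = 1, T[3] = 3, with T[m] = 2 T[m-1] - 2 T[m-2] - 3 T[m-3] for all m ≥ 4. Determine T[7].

T[4] = 2*3 - 2*1 - 3*(-2) = 10
T[5] = 2*10 - 2*3 - 3*1 = 11
T[6] = 2*11 - 2*10 - 3*3 = -7
T[7] = 2*(-7) - 2*11 - 3*10 = -66

-66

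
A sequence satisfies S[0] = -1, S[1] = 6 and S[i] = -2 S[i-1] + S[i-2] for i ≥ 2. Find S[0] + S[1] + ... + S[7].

S[2] = -2(6) + (-1) = -13
S[3] = -2(-13) + 6 = 32
S[4] = -2(32) + (-13) = -77
S[5] = -2(-77) + 32 = 186
S[6] = -2(186) + (-77) = -449
S[7] = -2(-449) + 186 = 1084
Sum = (-1) + 6 + (-13) + 32 + (-77) + 186 + (-449) + 1084 = 768

768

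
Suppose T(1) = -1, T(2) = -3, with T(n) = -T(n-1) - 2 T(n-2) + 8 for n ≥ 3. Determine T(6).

25

T(3) = -(-3) - 2*(-1) + 8 = 13
T(4) = -13 - 2*(-3) + 8 = 1
T(5) = -1 - 2*13 + 8 = -19
T(6) = -(-19) - 2*1 + 8 = 25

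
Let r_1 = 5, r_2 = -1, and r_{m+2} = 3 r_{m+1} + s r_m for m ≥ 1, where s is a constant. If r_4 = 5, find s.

r_3 = -3 + 5s
r_4 = -9 + 14s
So -9 + 14s = 5, giving s = 1.

1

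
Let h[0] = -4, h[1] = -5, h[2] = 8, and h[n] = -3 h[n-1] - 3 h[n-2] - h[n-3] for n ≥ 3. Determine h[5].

h[3] = -3·8 - 3·(-5) - (-4) = -5
h[4] = -3·(-5) - 3·8 - (-5) = -4
h[5] = -3·(-4) - 3·(-5) - 8 = 19

19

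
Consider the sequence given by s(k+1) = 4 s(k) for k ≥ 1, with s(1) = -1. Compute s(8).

s(2) = 4*(-1) = -4
s(3) = 4*(-4) = -16
s(4) = 4*(-16) = -64
s(5) = 4*(-64) = -256
s(6) = 4*(-256) = -1024
s(7) = 4*(-1024) = -4096
s(8) = 4*(-4096) = -16384

-16384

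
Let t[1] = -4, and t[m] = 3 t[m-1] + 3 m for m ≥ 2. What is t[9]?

-1656

t[2] = 3*(-4) + 6 = -6
t[3] = 3*(-6) + 9 = -9
t[4] = 3*(-9) + 12 = -15
t[5] = 3*(-15) + 15 = -30
t[6] = 3*(-30) + 18 = -72
t[7] = 3*(-72) + 21 = -195
t[8] = 3*(-195) + 24 = -561
t[9] = 3*(-561) + 27 = -1656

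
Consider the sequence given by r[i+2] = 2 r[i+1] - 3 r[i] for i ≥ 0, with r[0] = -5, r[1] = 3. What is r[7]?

r[2] = 2*3 - 3*(-5) = 21
r[3] = 2*21 - 3*3 = 33
r[4] = 2*33 - 3*21 = 3
r[5] = 2*3 - 3*33 = -93
r[6] = 2*(-93) - 3*3 = -195
r[7] = 2*(-195) - 3*(-93) = -111

-111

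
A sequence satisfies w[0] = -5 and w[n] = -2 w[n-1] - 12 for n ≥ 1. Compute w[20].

-1048580

The fixed point is -12/(1 + 2) = -4, so w[n] + 4 = -2(w[n-1] + 4).
Hence w[n] = -1·(-2)^n - 4.
w[20] = -1·(-2)^{20} - 4 = -1·1048576 - 4 = -1048580.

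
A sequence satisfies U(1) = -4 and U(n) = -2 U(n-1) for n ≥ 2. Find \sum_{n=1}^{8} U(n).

340

U(2) = -2·(-4) = 8
U(3) = -2·8 = -16
U(4) = -2·(-16) = 32
U(5) = -2·32 = -64
U(6) = -2·(-64) = 128
U(7) = -2·128 = -256
U(8) = -2·(-256) = 512
Sum = (-4) + 8 + (-16) + 32 + (-64) + 128 + (-256) + 512 = 340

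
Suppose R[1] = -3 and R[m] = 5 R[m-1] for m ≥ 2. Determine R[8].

R[2] = 5(-3) = -15
R[3] = 5(-15) = -75
R[4] = 5(-75) = -375
R[5] = 5(-375) = -1875
R[6] = 5(-1875) = -9375
R[7] = 5(-9375) = -46875
R[8] = 5(-46875) = -234375

-234375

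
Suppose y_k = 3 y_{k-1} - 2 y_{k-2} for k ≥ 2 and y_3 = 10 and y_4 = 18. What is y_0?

Rearranging, y_{k-2} = (y_k - 3 y_{k-1}) / -2.
y_2 = (18 - 3*10) / -2 = -12/-2 = 6
y_1 = (10 - 3*6) / -2 = -8/-2 = 4
y_0 = (6 - 3*4) / -2 = -6/-2 = 3

3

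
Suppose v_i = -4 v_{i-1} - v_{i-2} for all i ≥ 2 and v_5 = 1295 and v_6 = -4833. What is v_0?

-3

Rearranging, v_{i-2} = -(v_i + 4 v_{i-1}).
v_4 = -(-4833 + 4·1295) = -347
v_3 = -(1295 + 4·(-347)) = 93
v_2 = -(-347 + 4·93) = -25
v_1 = -(93 + 4·(-25)) = 7
v_0 = -(-25 + 4·7) = -3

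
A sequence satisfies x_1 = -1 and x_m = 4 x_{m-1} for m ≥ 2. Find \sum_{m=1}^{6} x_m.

-1365

x_2 = 4*(-1) = -4
x_3 = 4*(-4) = -16
x_4 = 4*(-16) = -64
x_5 = 4*(-64) = -256
x_6 = 4*(-256) = -1024
Sum = (-1) + (-4) + (-16) + (-64) + (-256) + (-1024) = -1365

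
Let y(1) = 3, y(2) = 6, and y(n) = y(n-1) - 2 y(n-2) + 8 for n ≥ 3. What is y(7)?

12

y(3) = 6 - 2(3) + 8 = 8
y(4) = 8 - 2(6) + 8 = 4
y(5) = 4 - 2(8) + 8 = -4
y(6) = (-4) - 2(4) + 8 = -4
y(7) = (-4) - 2(-4) + 8 = 12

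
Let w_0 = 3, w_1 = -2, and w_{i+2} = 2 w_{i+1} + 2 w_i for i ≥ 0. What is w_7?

64

w_2 = 2·(-2) + 2·3 = 2
w_3 = 2·2 + 2·(-2) = 0
w_4 = 2·0 + 2·2 = 4
w_5 = 2·4 + 2·0 = 8
w_6 = 2·8 + 2·4 = 24
w_7 = 2·24 + 2·8 = 64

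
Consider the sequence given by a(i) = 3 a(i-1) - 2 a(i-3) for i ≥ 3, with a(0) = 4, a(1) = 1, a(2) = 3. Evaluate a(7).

a(3) = 3·3 - 2·4 = 1
a(4) = 3·1 - 2·1 = 1
a(5) = 3·1 - 2·3 = -3
a(6) = 3·(-3) - 2·1 = -11
a(7) = 3·(-11) - 2·1 = -35

-35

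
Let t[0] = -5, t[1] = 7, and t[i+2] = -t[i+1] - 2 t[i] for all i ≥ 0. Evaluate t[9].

-89

t[2] = -7 - 2(-5) = 3
t[3] = -3 - 2(7) = -17
t[4] = -(-17) - 2(3) = 11
t[5] = -11 - 2(-17) = 23
t[6] = -23 - 2(11) = -45
t[7] = -(-45) - 2(23) = -1
t[8] = -(-1) - 2(-45) = 91
t[9] = -91 - 2(-1) = -89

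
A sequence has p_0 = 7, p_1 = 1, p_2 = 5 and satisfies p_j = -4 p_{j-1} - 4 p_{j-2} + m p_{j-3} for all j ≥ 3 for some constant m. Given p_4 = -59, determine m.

p_3 = -24 + 7m
p_4 = 76 - 27m
So 76 - 27m = -59, giving m = 5.

5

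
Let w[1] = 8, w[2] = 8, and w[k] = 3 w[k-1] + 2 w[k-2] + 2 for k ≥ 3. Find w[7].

6570

w[3] = 3·8 + 2·8 + 2 = 42
w[4] = 3·42 + 2·8 + 2 = 144
w[5] = 3·144 + 2·42 + 2 = 518
w[6] = 3·518 + 2·144 + 2 = 1844
w[7] = 3·1844 + 2·518 + 2 = 6570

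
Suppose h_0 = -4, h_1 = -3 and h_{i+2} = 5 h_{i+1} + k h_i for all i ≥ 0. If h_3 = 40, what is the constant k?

-5

h_2 = -15 - 4k
h_3 = -75 - 23k
So -75 - 23k = 40, giving k = -5.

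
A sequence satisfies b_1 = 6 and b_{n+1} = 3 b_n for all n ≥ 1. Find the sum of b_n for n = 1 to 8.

b_2 = 3·6 = 18
b_3 = 3·18 = 54
b_4 = 3·54 = 162
b_5 = 3·162 = 486
b_6 = 3·486 = 1458
b_7 = 3·1458 = 4374
b_8 = 3·4374 = 13122
Sum = 6 + 18 + 54 + 162 + 486 + 1458 + 4374 + 13122 = 19680

19680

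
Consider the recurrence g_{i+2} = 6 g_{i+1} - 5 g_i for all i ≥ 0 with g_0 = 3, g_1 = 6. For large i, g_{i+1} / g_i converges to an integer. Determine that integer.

The characteristic equation is r^2 - 6r + 5 = 0, which factors as (r - 5)(r - 1) = 0.
So the roots are 5 and 1. Since |5| > |1| and the coefficient of 5^i is non-zero, the ratio tends to 5.

5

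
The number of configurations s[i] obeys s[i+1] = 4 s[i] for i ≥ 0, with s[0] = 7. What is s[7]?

s[1] = 4·7 = 28
s[2] = 4·28 = 112
s[3] = 4·112 = 448
s[4] = 4·448 = 1792
s[5] = 4·1792 = 7168
s[6] = 4·7168 = 28672
s[7] = 4·28672 = 114688

114688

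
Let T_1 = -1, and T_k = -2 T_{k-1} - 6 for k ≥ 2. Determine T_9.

254

T_2 = -2·(-1) - 6 = -4
T_3 = -2·(-4) - 6 = 2
T_4 = -2·2 - 6 = -10
T_5 = -2·(-10) - 6 = 14
T_6 = -2·14 - 6 = -34
T_7 = -2·(-34) - 6 = 62
T_8 = -2·62 - 6 = -130
T_9 = -2·(-130) - 6 = 254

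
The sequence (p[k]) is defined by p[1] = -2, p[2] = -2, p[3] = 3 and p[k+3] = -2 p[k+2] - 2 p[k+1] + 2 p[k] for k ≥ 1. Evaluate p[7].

-44

p[4] = -2*3 - 2*(-2) + 2*(-2) = -6
p[5] = -2*(-6) - 2*3 + 2*(-2) = 2
p[6] = -2*2 - 2*(-6) + 2*3 = 14
p[7] = -2*14 - 2*2 + 2*(-6) = -44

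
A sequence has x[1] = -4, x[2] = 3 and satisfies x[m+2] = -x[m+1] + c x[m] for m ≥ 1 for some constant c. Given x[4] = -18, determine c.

-3

x[3] = -3 - 4c
x[4] = 3 + 7c
So 3 + 7c = -18, giving c = -3.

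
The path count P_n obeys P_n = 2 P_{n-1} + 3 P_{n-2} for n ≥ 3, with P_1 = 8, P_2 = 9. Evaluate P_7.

3102

P_3 = 2(9) + 3(8) = 42
P_4 = 2(42) + 3(9) = 111
P_5 = 2(111) + 3(42) = 348
P_6 = 2(348) + 3(111) = 1029
P_7 = 2(1029) + 3(348) = 3102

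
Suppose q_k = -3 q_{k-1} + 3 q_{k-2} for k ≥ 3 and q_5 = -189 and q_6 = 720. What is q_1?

1

Rearranging, q_{k-2} = (q_k + 3 q_{k-1}) / 3.
q_4 = (720 + 3(-189)) / 3 = 153/3 = 51
q_3 = (-189 + 3(51)) / 3 = -36/3 = -12
q_2 = (51 + 3(-12)) / 3 = 15/3 = 5
q_1 = (-12 + 3(5)) / 3 = 3/3 = 1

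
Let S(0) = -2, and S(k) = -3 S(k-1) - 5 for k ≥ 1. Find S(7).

1639

S(1) = -3·(-2) - 5 = 1
S(2) = -3·1 - 5 = -8
S(3) = -3·(-8) - 5 = 19
S(4) = -3·19 - 5 = -62
S(5) = -3·(-62) - 5 = 181
S(6) = -3·181 - 5 = -548
S(7) = -3·(-548) - 5 = 1639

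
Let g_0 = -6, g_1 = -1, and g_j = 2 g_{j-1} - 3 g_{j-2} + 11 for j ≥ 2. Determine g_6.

-309

g_2 = 2(-1) - 3(-6) + 11 = 27
g_3 = 2(27) - 3(-1) + 11 = 68
g_4 = 2(68) - 3(27) + 11 = 66
g_5 = 2(66) - 3(68) + 11 = -61
g_6 = 2(-61) - 3(66) + 11 = -309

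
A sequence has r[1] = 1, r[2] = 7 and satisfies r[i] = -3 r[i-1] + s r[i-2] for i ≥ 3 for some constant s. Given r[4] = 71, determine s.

2

r[3] = -21 + s
r[4] = 63 + 4s
So 63 + 4s = 71, giving s = 2.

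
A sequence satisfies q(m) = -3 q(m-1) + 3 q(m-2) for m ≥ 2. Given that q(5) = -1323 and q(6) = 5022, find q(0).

Rearranging, q(m-2) = (q(m) + 3 q(m-1)) / 3.
q(4) = (5022 + 3*(-1323)) / 3 = 1053/3 = 351
q(3) = (-1323 + 3*351) / 3 = -270/3 = -90
q(2) = (351 + 3*(-90)) / 3 = 81/3 = 27
q(1) = (-90 + 3*27) / 3 = -9/3 = -3
q(0) = (27 + 3*(-3)) / 3 = 18/3 = 6

6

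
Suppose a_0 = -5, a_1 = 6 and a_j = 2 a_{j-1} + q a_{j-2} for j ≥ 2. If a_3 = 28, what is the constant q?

-1

a_2 = 12 - 5q
a_3 = 24 - 4q
So 24 - 4q = 28, giving q = -1.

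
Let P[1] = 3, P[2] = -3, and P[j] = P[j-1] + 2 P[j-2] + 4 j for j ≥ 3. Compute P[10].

P[3] = (-3) + 2·3 + 12 = 15
P[4] = 15 + 2·(-3) + 16 = 25
P[5] = 25 + 2·15 + 20 = 75
P[6] = 75 + 2·25 + 24 = 149
P[7] = 149 + 2·75 + 28 = 327
P[8] = 327 + 2·149 + 32 = 657
P[9] = 657 + 2·327 + 36 = 1347
P[10] = 1347 + 2·657 + 40 = 2701

2701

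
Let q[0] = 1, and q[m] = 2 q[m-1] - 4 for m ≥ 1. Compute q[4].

q[1] = 2*1 - 4 = -2
q[2] = 2*(-2) - 4 = -8
q[3] = 2*(-8) - 4 = -20
q[4] = 2*(-20) - 4 = -44

-44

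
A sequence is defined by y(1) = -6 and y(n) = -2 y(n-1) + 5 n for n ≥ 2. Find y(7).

-549

y(2) = -2(-6) + 10 = 22
y(3) = -2(22) + 15 = -29
y(4) = -2(-29) + 20 = 78
y(5) = -2(78) + 25 = -131
y(6) = -2(-131) + 30 = 292
y(7) = -2(292) + 35 = -549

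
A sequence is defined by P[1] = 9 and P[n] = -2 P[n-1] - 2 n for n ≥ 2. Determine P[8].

P[2] = -2·9 - 4 = -22
P[3] = -2·(-22) - 6 = 38
P[4] = -2·38 - 8 = -84
P[5] = -2·(-84) - 10 = 158
P[6] = -2·158 - 12 = -328
P[7] = -2·(-328) - 14 = 642
P[8] = -2·642 - 16 = -1300

-1300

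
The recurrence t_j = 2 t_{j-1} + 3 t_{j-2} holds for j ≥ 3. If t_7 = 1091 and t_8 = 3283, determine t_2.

Rearranging, t_{j-2} = (t_j - 2 t_{j-1}) / 3.
t_6 = (3283 - 2(1091)) / 3 = 1101/3 = 367
t_5 = (1091 - 2(367)) / 3 = 357/3 = 119
t_4 = (367 - 2(119)) / 3 = 129/3 = 43
t_3 = (119 - 2(43)) / 3 = 33/3 = 11
t_2 = (43 - 2(11)) / 3 = 21/3 = 7

7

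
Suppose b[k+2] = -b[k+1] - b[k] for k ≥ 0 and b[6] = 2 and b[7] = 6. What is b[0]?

2

Rearranging, b[k-2] = -(b[k] + b[k-1]).
b[5] = -(6 + 2) = -8
b[4] = -(2 + (-8)) = 6
b[3] = -(-8 + 6) = 2
b[2] = -(6 + 2) = -8
b[1] = -(2 + (-8)) = 6
b[0] = -(-8 + 6) = 2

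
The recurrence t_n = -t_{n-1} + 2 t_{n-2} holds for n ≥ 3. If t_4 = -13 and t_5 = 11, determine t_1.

-4

Rearranging, t_{n-2} = (t_n + t_{n-1}) / 2.
t_3 = (11 + (-13)) / 2 = -2/2 = -1
t_2 = (-13 + (-1)) / 2 = -14/2 = -7
t_1 = (-1 + (-7)) / 2 = -8/2 = -4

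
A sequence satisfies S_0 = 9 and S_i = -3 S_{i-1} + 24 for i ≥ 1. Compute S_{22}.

94143178833

The fixed point is 24/(1 + 3) = 6, so S_i - 6 = -3(S_{i-1} - 6).
Hence S_i = 3·(-3)^i + 6.
S_{22} = 3·(-3)^{22} + 6 = 3·31381059609 + 6 = 94143178833.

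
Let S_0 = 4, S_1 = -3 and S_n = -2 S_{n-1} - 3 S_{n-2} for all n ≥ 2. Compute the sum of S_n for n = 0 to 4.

-8

S_2 = -2·(-3) - 3·4 = -6
S_3 = -2·(-6) - 3·(-3) = 21
S_4 = -2·21 - 3·(-6) = -24
Sum = 4 + (-3) + (-6) + 21 + (-24) = -8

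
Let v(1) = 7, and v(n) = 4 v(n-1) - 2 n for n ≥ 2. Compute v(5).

1398

v(2) = 4(7) - 4 = 24
v(3) = 4(24) - 6 = 90
v(4) = 4(90) - 8 = 352
v(5) = 4(352) - 10 = 1398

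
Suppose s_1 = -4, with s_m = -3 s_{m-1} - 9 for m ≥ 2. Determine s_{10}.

s_2 = -3·(-4) - 9 = 3
s_3 = -3·3 - 9 = -18
s_4 = -3·(-18) - 9 = 45
s_5 = -3·45 - 9 = -144
s_6 = -3·(-144) - 9 = 423
s_7 = -3·423 - 9 = -1278
s_8 = -3·(-1278) - 9 = 3825
s_9 = -3·3825 - 9 = -11484
s_{10} = -3·(-11484) - 9 = 34443

34443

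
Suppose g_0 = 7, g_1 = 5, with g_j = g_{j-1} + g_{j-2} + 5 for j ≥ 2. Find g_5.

81

g_2 = 5 + 7 + 5 = 17
g_3 = 17 + 5 + 5 = 27
g_4 = 27 + 17 + 5 = 49
g_5 = 49 + 27 + 5 = 81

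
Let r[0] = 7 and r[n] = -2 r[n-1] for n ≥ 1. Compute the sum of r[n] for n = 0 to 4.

r[1] = -2(7) = -14
r[2] = -2(-14) = 28
r[3] = -2(28) = -56
r[4] = -2(-56) = 112
Sum = 7 + (-14) + 28 + (-56) + 112 = 77

77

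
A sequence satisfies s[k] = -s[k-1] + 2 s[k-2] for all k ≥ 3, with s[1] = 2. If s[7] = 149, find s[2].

-5

Let s[2] = v.
s[3] = 4 - v
s[4] = -4 + 3v
s[5] = 12 - 5v
s[6] = -20 + 11v
s[7] = 44 - 21v
So 44 - 21v = 149, giving v = -5.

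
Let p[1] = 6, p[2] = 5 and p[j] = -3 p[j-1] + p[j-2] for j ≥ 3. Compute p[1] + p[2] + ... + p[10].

31702

p[3] = -3(5) + 6 = -9
p[4] = -3(-9) + 5 = 32
p[5] = -3(32) + (-9) = -105
p[6] = -3(-105) + 32 = 347
p[7] = -3(347) + (-105) = -1146
p[8] = -3(-1146) + 347 = 3785
p[9] = -3(3785) + (-1146) = -12501
p[10] = -3(-12501) + 3785 = 41288
Sum = 6 + 5 + (-9) + 32 + (-105) + 347 + (-1146) + 3785 + (-12501) + 41288 = 31702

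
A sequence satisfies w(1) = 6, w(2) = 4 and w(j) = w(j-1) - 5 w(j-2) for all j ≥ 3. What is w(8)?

w(3) = 4 - 5(6) = -26
w(4) = (-26) - 5(4) = -46
w(5) = (-46) - 5(-26) = 84
w(6) = 84 - 5(-46) = 314
w(7) = 314 - 5(84) = -106
w(8) = (-106) - 5(314) = -1676

-1676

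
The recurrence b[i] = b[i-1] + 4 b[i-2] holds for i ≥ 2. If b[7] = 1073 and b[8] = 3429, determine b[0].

9

Rearranging, b[i-2] = (b[i] - b[i-1]) / 4.
b[6] = (3429 - 1073) / 4 = 2356/4 = 589
b[5] = (1073 - 589) / 4 = 484/4 = 121
b[4] = (589 - 121) / 4 = 468/4 = 117
b[3] = (121 - 117) / 4 = 4/4 = 1
b[2] = (117 - 1) / 4 = 116/4 = 29
b[1] = (1 - 29) / 4 = -28/4 = -7
b[0] = (29 - (-7)) / 4 = 36/4 = 9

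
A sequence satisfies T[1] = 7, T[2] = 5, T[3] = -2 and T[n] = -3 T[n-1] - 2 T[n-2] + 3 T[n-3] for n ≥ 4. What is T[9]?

T[4] = -3(-2) - 2(5) + 3(7) = 17
T[5] = -3(17) - 2(-2) + 3(5) = -32
T[6] = -3(-32) - 2(17) + 3(-2) = 56
T[7] = -3(56) - 2(-32) + 3(17) = -53
T[8] = -3(-53) - 2(56) + 3(-32) = -49
T[9] = -3(-49) - 2(-53) + 3(56) = 421

421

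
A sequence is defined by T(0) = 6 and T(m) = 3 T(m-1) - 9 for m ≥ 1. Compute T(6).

1098

T(1) = 3(6) - 9 = 9
T(2) = 3(9) - 9 = 18
T(3) = 3(18) - 9 = 45
T(4) = 3(45) - 9 = 126
T(5) = 3(126) - 9 = 369
T(6) = 3(369) - 9 = 1098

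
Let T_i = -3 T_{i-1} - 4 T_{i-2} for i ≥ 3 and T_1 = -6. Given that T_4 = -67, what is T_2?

Let T_2 = v.
T_3 = 24 - 3v
T_4 = -72 + 5v
So -72 + 5v = -67, giving v = 1.

1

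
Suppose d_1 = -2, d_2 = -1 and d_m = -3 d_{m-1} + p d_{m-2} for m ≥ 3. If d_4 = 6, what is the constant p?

3

d_3 = 3 - 2p
d_4 = -9 + 5p
So -9 + 5p = 6, giving p = 3.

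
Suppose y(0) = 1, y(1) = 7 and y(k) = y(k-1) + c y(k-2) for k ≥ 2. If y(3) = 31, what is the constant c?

3

y(2) = 7 + c
y(3) = 7 + 8c
So 7 + 8c = 31, giving c = 3.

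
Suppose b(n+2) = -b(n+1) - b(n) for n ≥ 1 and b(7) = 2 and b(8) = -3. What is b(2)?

-3

Rearranging, b(n-2) = -(b(n) + b(n-1)).
b(6) = -(-3 + 2) = 1
b(5) = -(2 + 1) = -3
b(4) = -(1 + (-3)) = 2
b(3) = -(-3 + 2) = 1
b(2) = -(2 + 1) = -3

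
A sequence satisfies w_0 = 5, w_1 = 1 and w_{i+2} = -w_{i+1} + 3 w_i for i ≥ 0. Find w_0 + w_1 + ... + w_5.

-24

w_2 = -1 + 3·5 = 14
w_3 = -14 + 3·1 = -11
w_4 = -(-11) + 3·14 = 53
w_5 = -53 + 3·(-11) = -86
Sum = 5 + 1 + 14 + (-11) + 53 + (-86) = -24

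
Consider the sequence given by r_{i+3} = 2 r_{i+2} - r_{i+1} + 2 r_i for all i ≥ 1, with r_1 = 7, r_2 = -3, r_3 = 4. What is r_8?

289

r_4 = 2·4 - (-3) + 2·7 = 25
r_5 = 2·25 - 4 + 2·(-3) = 40
r_6 = 2·40 - 25 + 2·4 = 63
r_7 = 2·63 - 40 + 2·25 = 136
r_8 = 2·136 - 63 + 2·40 = 289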